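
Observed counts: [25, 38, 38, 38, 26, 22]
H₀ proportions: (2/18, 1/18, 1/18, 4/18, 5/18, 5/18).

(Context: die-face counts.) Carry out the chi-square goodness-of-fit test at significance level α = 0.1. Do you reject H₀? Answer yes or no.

n = 187; E_i = n·p_i = [20.78, 10.39, 10.39, 41.56, 51.94, 51.94]
χ² = (25−20.78)²/20.78 + (38−10.39)²/10.39 + (38−10.39)²/10.39 + (38−41.56)²/41.56 + (26−51.94)²/51.94 + (22−51.94)²/51.94 = 178.1497
df = 5
p-value (upper-tail) = 0.00000
At α=0.1: p < α → reject H₀

reject H₀: yes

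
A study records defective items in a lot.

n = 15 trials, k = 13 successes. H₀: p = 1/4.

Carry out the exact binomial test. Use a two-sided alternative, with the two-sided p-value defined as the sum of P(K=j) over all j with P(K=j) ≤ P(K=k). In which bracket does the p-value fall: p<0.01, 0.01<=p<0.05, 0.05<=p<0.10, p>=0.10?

Exact binomial: n=15, k=13, p₀=1/4=0.2500
P(X=j) = C(n,j)·p₀^j·(1−p₀)^(n−j); p = Σ P(X=j) over j with P(X=j) ≤ P(X=13)
p-value (two-sided) = 0.00000
→ bracket: p<0.01

p-value bracket: p<0.01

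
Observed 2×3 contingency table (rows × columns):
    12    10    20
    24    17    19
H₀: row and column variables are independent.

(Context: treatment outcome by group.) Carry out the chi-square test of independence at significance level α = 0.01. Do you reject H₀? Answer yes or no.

reject H₀: no

Row totals [42, 60], col totals [36, 27, 39], n=102
χ² = (12−14.82)²/14.82 + (10−11.12)²/11.12 + (20−16.06)²/16.06 + (24−21.18)²/21.18 + (17−15.88)²/15.88 + (19−22.94)²/22.94 = 2.7496
df = 2
p-value (upper-tail) = 0.25289
At α=0.01: p ≥ α → fail to reject H₀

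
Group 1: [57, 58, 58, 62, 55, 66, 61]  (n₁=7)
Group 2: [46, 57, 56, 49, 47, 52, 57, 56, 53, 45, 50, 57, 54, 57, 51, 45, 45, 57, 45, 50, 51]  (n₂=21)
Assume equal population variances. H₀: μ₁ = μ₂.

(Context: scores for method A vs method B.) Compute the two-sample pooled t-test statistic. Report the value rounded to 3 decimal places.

x̄₁=59.571, s₁=3.690, n₁=7
x̄₂=51.429, s₂=4.643, n₂=21
s_p² = [6·3.690² + 20·4.643²]/26 = 19.7253
SE = √(s_p²·(1/7+1/21)) = 1.9383
t = (59.571−51.429)/1.9383 = 4.2009
df = 26

test statistic = 4.201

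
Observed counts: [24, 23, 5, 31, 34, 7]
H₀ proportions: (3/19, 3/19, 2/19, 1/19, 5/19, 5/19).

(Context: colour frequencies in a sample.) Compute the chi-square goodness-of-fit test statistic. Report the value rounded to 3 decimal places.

test statistic = 118.531

n = 124; E_i = n·p_i = [19.58, 19.58, 13.05, 6.53, 32.63, 32.63]
χ² = (24−19.58)²/19.58 + (23−19.58)²/19.58 + (5−13.05)²/13.05 + (31−6.53)²/6.53 + (34−32.63)²/32.63 + (7−32.63)²/32.63 = 118.5309
df = 5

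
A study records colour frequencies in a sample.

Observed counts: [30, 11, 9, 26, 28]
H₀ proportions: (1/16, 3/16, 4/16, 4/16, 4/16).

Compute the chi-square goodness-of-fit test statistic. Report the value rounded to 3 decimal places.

test statistic = 99.936

n = 104; E_i = n·p_i = [6.50, 19.50, 26.00, 26.00, 26.00]
χ² = (30−6.50)²/6.50 + (11−19.50)²/19.50 + (9−26.00)²/26.00 + (26−26.00)²/26.00 + (28−26.00)²/26.00 = 99.9359
df = 4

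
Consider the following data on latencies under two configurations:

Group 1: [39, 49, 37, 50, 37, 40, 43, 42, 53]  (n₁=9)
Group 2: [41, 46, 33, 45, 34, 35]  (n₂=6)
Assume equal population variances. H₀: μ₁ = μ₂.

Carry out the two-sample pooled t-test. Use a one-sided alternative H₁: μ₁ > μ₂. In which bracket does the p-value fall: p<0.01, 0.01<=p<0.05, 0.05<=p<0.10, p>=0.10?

p-value bracket: 0.05<=p<0.10

x̄₁=43.333, s₁=5.937, n₁=9
x̄₂=39.000, s₂=5.762, n₂=6
s_p² = [8·5.937² + 5·5.762²]/13 = 34.4615
SE = √(s_p²·(1/9+1/6)) = 3.0940
t = (43.333−39.000)/3.0940 = 1.4006
df = 13
p-value (one-sided, H₁ greater) = 0.09238
→ bracket: 0.05<=p<0.10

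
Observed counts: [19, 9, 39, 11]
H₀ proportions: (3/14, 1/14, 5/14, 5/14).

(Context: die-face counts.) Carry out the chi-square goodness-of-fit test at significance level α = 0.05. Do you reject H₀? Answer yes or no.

n = 78; E_i = n·p_i = [16.71, 5.57, 27.86, 27.86]
χ² = (19−16.71)²/16.71 + (9−5.57)²/5.57 + (39−27.86)²/27.86 + (11−27.86)²/27.86 = 17.0803
df = 3
p-value (upper-tail) = 0.00068
At α=0.05: p < α → reject H₀

reject H₀: yes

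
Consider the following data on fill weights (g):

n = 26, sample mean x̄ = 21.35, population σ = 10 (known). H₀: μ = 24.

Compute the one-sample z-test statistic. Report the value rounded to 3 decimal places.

test statistic = -1.351

SE = σ/√n = 10/√26 = 1.9612
z = (x̄−μ₀)/SE = (21.35−24)/1.9612 = -1.3512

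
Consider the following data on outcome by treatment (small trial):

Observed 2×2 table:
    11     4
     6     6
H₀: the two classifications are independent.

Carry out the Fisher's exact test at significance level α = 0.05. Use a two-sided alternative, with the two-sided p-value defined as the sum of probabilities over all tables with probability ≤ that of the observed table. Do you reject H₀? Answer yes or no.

reject H₀: no

Margins: r₁=15, r₂=12, c₁=17, c₂=10, n=27
p_obs = C(15,11)·C(12,6)/C(27,17); sum pmf over tables with pmf ≤ p_obs
p-value (two-sided) = 0.25660
At α=0.05: p ≥ α → fail to reject H₀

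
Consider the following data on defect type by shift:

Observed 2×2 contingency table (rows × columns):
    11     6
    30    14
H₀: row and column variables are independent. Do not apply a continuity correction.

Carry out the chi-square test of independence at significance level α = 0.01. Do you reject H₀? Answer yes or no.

reject H₀: no

Row totals [17, 44], col totals [41, 20], n=61
χ² = (11−11.43)²/11.43 + (6−5.57)²/5.57 + (30−29.57)²/29.57 + (14−14.43)²/14.43 = 0.0672
df = 1
p-value (upper-tail) = 0.79541
At α=0.01: p ≥ α → fail to reject H₀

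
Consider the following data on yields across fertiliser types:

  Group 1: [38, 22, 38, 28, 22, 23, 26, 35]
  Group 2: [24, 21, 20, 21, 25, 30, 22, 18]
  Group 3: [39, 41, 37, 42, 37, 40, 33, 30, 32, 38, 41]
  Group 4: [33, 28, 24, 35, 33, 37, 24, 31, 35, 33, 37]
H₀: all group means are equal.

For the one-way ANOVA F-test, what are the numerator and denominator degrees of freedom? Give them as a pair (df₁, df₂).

degrees of freedom = [3, 34]

k = 4 groups, N = 38 total
df = (k−1, N−k) = (4−1, 38−4) = (3, 34)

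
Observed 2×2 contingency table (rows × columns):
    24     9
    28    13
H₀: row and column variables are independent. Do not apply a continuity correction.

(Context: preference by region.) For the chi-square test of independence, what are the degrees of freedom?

degrees of freedom = 1

df = (r−1)(c−1) = (2−1)·(2−1) = 1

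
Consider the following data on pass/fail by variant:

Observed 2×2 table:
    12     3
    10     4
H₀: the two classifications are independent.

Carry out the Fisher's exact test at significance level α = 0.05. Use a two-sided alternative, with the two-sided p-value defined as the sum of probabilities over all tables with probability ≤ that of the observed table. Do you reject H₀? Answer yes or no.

reject H₀: no

Margins: r₁=15, r₂=14, c₁=22, c₂=7, n=29
p_obs = C(15,12)·C(14,10)/C(29,22); sum pmf over tables with pmf ≤ p_obs
p-value (two-sided) = 0.68166
At α=0.05: p ≥ α → fail to reject H₀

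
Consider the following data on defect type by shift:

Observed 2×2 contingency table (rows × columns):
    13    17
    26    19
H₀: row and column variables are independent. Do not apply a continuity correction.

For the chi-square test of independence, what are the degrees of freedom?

degrees of freedom = 1

df = (r−1)(c−1) = (2−1)·(2−1) = 1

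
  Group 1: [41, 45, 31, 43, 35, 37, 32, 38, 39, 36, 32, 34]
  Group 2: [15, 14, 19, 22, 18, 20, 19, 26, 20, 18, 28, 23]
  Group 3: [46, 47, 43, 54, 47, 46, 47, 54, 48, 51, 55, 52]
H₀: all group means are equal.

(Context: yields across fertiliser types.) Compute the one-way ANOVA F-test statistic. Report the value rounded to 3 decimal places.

test statistic = 147.176

Group means [36.92, 20.17, 49.17], grand mean 35.417
SSB = Σnᵢ(x̄ᵢ−x̄)² = 5086.500; SSW = ΣΣ(x−x̄ᵢ)² = 570.250
MSB = 5086.500/2 = 2543.2500; MSW = 570.250/33 = 17.2803
F = MSB/MSW = 147.1762
df = (2, 33)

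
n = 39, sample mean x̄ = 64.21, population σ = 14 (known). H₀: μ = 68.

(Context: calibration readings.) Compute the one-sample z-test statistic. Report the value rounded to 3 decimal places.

SE = σ/√n = 14/√39 = 2.2418
z = (x̄−μ₀)/SE = (64.21−68)/2.2418 = -1.6906

test statistic = -1.691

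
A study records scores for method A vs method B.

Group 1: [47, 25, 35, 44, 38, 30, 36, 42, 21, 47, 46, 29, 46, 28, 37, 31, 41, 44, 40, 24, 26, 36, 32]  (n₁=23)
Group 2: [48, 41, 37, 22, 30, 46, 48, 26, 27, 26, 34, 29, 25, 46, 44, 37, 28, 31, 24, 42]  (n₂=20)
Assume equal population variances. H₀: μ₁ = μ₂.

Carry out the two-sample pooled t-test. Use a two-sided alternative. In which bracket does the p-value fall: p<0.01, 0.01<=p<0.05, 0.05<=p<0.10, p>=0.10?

p-value bracket: p>=0.10

x̄₁=35.870, s₁=8.070, n₁=23
x̄₂=34.550, s₂=8.864, n₂=20
s_p² = [22·8.070² + 19·8.864²]/41 = 71.3551
SE = √(s_p²·(1/23+1/20)) = 2.5827
t = (35.870−34.550)/2.5827 = 0.5109
df = 41
p-value (two-sided) = 0.61214
→ bracket: p>=0.10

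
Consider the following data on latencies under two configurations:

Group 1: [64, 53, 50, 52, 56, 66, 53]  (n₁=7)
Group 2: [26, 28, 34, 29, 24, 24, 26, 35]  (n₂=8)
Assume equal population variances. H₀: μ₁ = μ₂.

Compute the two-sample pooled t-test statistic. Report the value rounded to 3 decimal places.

x̄₁=56.286, s₁=6.237, n₁=7
x̄₂=28.250, s₂=4.234, n₂=8
s_p² = [6·6.237² + 7·4.234²]/13 = 27.6099
SE = √(s_p²·(1/7+1/8)) = 2.7195
t = (56.286−28.250)/2.7195 = 10.3093
df = 13

test statistic = 10.309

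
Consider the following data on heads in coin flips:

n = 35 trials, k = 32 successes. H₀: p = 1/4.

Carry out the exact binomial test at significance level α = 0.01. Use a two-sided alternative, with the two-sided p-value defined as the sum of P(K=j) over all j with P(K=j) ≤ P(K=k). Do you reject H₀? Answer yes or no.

reject H₀: yes

Exact binomial: n=35, k=32, p₀=1/4=0.2500
P(X=j) = C(n,j)·p₀^j·(1−p₀)^(n−j); p = Σ P(X=j) over j with P(X=j) ≤ P(X=32)
p-value (two-sided) = 0.00000
At α=0.01: p < α → reject H₀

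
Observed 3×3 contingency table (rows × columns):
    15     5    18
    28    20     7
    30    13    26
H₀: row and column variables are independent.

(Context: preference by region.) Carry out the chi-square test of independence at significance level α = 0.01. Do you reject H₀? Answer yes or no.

reject H₀: yes

Row totals [38, 55, 69], col totals [73, 38, 51], n=162
χ² = (15−17.12)²/17.12 + (5−8.91)²/8.91 + (18−11.96)²/11.96 + (28−24.78)²/24.78 + (20−12.90)²/12.90 + (7−17.31)²/17.31 + (30−31.09)²/31.09 + (13−16.19)²/16.19 + (26−21.72)²/21.72 = 17.0039
df = 4
p-value (upper-tail) = 0.00193
At α=0.01: p < α → reject H₀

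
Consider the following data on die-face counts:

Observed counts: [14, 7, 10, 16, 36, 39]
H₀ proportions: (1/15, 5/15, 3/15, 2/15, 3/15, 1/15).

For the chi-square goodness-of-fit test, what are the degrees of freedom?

degrees of freedom = 5

df = k − 1 = 6 − 1 = 5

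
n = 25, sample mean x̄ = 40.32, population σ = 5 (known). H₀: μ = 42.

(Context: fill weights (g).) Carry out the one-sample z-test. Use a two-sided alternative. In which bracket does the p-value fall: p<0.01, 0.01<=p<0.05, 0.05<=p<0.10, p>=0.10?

SE = σ/√n = 5/√25 = 1.0000
z = (x̄−μ₀)/SE = (40.32−42)/1.0000 = -1.6800
p-value (two-sided) = 0.09296
→ bracket: 0.05<=p<0.10

p-value bracket: 0.05<=p<0.10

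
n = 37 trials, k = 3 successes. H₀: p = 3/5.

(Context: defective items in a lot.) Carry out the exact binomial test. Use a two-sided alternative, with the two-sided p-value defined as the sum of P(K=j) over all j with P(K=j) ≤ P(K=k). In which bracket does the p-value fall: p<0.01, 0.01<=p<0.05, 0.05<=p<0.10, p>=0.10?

p-value bracket: p<0.01

Exact binomial: n=37, k=3, p₀=3/5=0.6000
P(X=j) = C(n,j)·p₀^j·(1−p₀)^(n−j); p = Σ P(X=j) over j with P(X=j) ≤ P(X=3)
p-value (two-sided) = 0.00000
→ bracket: p<0.01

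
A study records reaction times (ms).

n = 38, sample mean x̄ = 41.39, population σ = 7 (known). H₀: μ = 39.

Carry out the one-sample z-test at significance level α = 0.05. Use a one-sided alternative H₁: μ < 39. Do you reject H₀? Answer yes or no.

reject H₀: no

SE = σ/√n = 7/√38 = 1.1355
z = (x̄−μ₀)/SE = (41.39−39)/1.1355 = 2.1047
p-value (one-sided, H₁ less) = 0.98234
At α=0.05: p ≥ α → fail to reject H₀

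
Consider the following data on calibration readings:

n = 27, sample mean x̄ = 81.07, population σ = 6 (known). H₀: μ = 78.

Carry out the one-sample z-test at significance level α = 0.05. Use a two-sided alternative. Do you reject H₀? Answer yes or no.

SE = σ/√n = 6/√27 = 1.1547
z = (x̄−μ₀)/SE = (81.07−78)/1.1547 = 2.6587
p-value (two-sided) = 0.00784
At α=0.05: p < α → reject H₀

reject H₀: yes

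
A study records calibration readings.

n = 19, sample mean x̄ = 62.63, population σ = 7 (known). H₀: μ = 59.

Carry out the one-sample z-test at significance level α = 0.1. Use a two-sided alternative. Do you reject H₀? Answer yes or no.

reject H₀: yes

SE = σ/√n = 7/√19 = 1.6059
z = (x̄−μ₀)/SE = (62.63−59)/1.6059 = 2.2604
p-value (two-sided) = 0.02380
At α=0.1: p < α → reject H₀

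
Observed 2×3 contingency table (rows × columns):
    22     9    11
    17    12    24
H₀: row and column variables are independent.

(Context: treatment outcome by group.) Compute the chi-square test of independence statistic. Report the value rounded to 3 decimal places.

test statistic = 4.687

Row totals [42, 53], col totals [39, 21, 35], n=95
χ² = (22−17.24)²/17.24 + (9−9.28)²/9.28 + (11−15.47)²/15.47 + (17−21.76)²/21.76 + (12−11.72)²/11.72 + (24−19.53)²/19.53 = 4.6873
df = 2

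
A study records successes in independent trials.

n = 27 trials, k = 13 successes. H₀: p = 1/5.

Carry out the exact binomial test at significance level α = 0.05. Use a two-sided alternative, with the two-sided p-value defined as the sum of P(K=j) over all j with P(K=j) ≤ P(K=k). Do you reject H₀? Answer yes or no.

reject H₀: yes

Exact binomial: n=27, k=13, p₀=1/5=0.2000
P(X=j) = C(n,j)·p₀^j·(1−p₀)^(n−j); p = Σ P(X=j) over j with P(X=j) ≤ P(X=13)
p-value (two-sided) = 0.00095
At α=0.05: p < α → reject H₀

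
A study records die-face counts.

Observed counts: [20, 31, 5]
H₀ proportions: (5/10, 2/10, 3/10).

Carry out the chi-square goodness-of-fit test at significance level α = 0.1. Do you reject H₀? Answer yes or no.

reject H₀: yes

n = 56; E_i = n·p_i = [28.00, 11.20, 16.80]
χ² = (20−28.00)²/28.00 + (31−11.20)²/11.20 + (5−16.80)²/16.80 = 45.5774
df = 2
p-value (upper-tail) = 0.00000
At α=0.1: p < α → reject H₀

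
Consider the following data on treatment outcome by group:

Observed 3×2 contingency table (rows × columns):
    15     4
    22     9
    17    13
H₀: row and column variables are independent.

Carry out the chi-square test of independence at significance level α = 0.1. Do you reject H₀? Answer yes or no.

reject H₀: no

Row totals [19, 31, 30], col totals [54, 26], n=80
χ² = (15−12.82)²/12.82 + (4−6.17)²/6.17 + (22−20.93)²/20.93 + (9−10.07)²/10.07 + (17−20.25)²/20.25 + (13−9.75)²/9.75 = 2.9098
df = 2
p-value (upper-tail) = 0.23342
At α=0.1: p ≥ α → fail to reject H₀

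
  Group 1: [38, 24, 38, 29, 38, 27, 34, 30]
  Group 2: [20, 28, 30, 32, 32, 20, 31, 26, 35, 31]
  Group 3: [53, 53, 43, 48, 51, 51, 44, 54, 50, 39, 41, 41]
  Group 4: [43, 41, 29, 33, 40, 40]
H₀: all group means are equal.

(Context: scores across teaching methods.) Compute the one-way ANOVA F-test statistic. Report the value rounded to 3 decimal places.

test statistic = 25.459

Group means [32.25, 28.50, 47.33, 37.67], grand mean 37.139
SSB = Σnᵢ(x̄ᵢ−x̄)² = 2186.306; SSW = ΣΣ(x−x̄ᵢ)² = 916.000
MSB = 2186.306/3 = 728.7685; MSW = 916.000/32 = 28.6250
F = MSB/MSW = 25.4592
df = (3, 32)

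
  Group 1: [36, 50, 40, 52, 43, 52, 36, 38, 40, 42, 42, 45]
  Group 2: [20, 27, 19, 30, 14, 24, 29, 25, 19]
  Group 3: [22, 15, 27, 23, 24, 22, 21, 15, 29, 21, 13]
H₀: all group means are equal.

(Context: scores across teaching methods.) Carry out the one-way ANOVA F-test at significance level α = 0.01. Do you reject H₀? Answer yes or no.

Group means [43.00, 23.00, 21.09], grand mean 29.844
SSB = Σnᵢ(x̄ᵢ−x̄)² = 3341.310; SSW = ΣΣ(x−x̄ᵢ)² = 836.909
MSB = 3341.310/2 = 1670.6548; MSW = 836.909/29 = 28.8589
F = MSB/MSW = 57.8904
df = (2, 29)
p-value (upper-tail) = 0.00000
At α=0.01: p < α → reject H₀

reject H₀: yes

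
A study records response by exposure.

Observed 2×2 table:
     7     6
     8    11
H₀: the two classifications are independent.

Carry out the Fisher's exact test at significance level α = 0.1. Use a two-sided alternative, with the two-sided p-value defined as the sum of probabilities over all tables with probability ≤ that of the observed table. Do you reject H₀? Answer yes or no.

Margins: r₁=13, r₂=19, c₁=15, c₂=17, n=32
p_obs = C(13,7)·C(19,8)/C(32,15); sum pmf over tables with pmf ≤ p_obs
p-value (two-sided) = 0.71979
At α=0.1: p ≥ α → fail to reject H₀

reject H₀: no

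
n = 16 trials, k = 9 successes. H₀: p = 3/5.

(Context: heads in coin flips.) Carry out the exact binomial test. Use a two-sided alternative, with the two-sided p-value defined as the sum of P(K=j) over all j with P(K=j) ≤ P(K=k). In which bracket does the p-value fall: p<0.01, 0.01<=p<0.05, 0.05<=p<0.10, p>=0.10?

p-value bracket: p>=0.10

Exact binomial: n=16, k=9, p₀=3/5=0.6000
P(X=j) = C(n,j)·p₀^j·(1−p₀)^(n−j); p = Σ P(X=j) over j with P(X=j) ≤ P(X=9)
p-value (two-sided) = 0.80167
→ bracket: p>=0.10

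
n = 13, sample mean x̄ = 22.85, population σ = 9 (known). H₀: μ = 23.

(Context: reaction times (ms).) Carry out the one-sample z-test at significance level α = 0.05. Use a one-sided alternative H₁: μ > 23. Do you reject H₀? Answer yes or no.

SE = σ/√n = 9/√13 = 2.4962
z = (x̄−μ₀)/SE = (22.85−23)/2.4962 = -0.0601
p-value (one-sided, H₁ greater) = 0.52396
At α=0.05: p ≥ α → fail to reject H₀

reject H₀: no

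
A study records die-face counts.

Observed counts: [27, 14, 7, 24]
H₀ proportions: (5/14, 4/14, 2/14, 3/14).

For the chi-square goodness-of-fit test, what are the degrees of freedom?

degrees of freedom = 3

df = k − 1 = 4 − 1 = 3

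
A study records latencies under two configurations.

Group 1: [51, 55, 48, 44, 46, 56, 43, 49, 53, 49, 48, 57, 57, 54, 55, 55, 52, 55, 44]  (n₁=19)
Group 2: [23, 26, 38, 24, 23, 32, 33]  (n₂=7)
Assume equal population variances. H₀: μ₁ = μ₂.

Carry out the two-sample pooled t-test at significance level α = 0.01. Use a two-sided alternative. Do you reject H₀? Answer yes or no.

x̄₁=51.105, s₁=4.642, n₁=19
x̄₂=28.429, s₂=5.912, n₂=7
s_p² = [18·4.642² + 6·5.912²]/24 = 24.8960
SE = √(s_p²·(1/19+1/7)) = 2.2061
t = (51.105−28.429)/2.2061 = 10.2791
df = 24
p-value (two-sided) = 0.00000
At α=0.01: p < α → reject H₀

reject H₀: yes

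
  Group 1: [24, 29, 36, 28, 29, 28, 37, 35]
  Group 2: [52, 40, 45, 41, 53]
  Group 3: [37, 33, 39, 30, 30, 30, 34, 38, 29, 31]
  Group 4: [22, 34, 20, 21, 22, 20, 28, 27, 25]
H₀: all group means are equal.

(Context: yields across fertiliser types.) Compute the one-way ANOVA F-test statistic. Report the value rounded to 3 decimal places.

Group means [30.75, 46.20, 33.10, 24.33], grand mean 32.094
SSB = Σnᵢ(x̄ᵢ−x̄)² = 1561.519; SSW = ΣΣ(x−x̄ᵢ)² = 597.200
MSB = 1561.519/3 = 520.5063; MSW = 597.200/28 = 21.3286
F = MSB/MSW = 24.4042
df = (3, 28)

test statistic = 24.404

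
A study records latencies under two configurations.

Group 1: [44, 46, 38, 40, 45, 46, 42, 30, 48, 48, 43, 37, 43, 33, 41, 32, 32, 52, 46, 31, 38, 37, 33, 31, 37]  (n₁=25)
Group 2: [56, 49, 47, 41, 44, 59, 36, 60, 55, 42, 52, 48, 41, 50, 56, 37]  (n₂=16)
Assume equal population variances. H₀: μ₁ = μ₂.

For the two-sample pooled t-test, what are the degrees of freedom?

df = n₁ + n₂ − 2 = 25 + 16 − 2 = 39

degrees of freedom = 39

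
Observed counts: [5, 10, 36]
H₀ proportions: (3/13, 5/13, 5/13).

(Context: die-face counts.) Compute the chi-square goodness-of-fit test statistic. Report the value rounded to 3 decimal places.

n = 51; E_i = n·p_i = [11.77, 19.62, 19.62]
χ² = (5−11.77)²/11.77 + (10−19.62)²/19.62 + (36−19.62)²/19.62 = 22.2928
df = 2

test statistic = 22.293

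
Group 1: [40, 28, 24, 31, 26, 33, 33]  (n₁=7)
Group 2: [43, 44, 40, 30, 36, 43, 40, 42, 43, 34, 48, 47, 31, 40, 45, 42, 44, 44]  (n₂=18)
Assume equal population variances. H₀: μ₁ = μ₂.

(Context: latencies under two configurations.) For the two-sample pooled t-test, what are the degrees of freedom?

df = n₁ + n₂ − 2 = 7 + 18 − 2 = 23

degrees of freedom = 23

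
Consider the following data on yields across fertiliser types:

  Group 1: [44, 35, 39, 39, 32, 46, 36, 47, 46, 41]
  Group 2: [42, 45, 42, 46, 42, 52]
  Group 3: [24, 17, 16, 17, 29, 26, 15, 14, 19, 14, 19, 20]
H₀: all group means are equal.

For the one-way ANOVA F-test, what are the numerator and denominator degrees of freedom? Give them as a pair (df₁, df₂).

k = 3 groups, N = 28 total
df = (k−1, N−k) = (3−1, 28−3) = (2, 25)

degrees of freedom = [2, 25]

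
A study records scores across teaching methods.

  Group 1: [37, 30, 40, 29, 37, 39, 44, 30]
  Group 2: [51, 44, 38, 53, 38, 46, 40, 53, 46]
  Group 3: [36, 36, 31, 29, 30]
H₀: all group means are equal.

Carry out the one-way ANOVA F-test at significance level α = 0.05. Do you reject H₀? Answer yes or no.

reject H₀: yes

Group means [35.75, 45.44, 32.40], grand mean 38.955
SSB = Σnᵢ(x̄ᵢ−x̄)² = 676.032; SSW = ΣΣ(x−x̄ᵢ)² = 544.922
MSB = 676.032/2 = 338.0162; MSW = 544.922/19 = 28.6801
F = MSB/MSW = 11.7857
df = (2, 19)
p-value (upper-tail) = 0.00047
At α=0.05: p < α → reject H₀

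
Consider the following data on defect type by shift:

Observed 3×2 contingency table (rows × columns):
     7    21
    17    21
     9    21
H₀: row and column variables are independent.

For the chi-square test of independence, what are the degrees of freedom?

df = (r−1)(c−1) = (3−1)·(2−1) = 2

degrees of freedom = 2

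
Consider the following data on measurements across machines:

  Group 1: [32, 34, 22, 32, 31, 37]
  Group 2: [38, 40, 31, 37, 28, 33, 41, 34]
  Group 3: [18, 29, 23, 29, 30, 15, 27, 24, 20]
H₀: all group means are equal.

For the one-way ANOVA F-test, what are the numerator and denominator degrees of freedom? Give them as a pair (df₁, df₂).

degrees of freedom = [2, 20]

k = 3 groups, N = 23 total
df = (k−1, N−k) = (3−1, 23−3) = (2, 20)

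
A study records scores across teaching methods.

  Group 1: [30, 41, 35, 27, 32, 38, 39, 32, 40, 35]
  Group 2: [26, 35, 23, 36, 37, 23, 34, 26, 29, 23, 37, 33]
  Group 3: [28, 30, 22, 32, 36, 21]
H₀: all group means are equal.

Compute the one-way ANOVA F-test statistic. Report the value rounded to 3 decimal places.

Group means [34.90, 30.17, 28.17], grand mean 31.429
SSB = Σnᵢ(x̄ᵢ−x̄)² = 203.457; SSW = ΣΣ(x−x̄ᵢ)² = 725.400
MSB = 203.457/2 = 101.7286; MSW = 725.400/25 = 29.0160
F = MSB/MSW = 3.5059
df = (2, 25)

test statistic = 3.506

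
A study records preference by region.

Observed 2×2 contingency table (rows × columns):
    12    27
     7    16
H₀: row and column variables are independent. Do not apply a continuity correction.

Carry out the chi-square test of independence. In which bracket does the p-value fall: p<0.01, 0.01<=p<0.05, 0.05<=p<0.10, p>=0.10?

Row totals [39, 23], col totals [19, 43], n=62
χ² = (12−11.95)²/11.95 + (27−27.05)²/27.05 + (7−7.05)²/7.05 + (16−15.95)²/15.95 = 0.0008
df = 1
p-value (upper-tail) = 0.97799
→ bracket: p>=0.10

p-value bracket: p>=0.10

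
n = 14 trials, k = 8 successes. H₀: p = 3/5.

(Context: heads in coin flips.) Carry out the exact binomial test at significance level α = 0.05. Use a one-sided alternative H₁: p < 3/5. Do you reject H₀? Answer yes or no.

Exact binomial: n=14, k=8, p₀=3/5=0.6000
P(X≤8) from Σ C(n,i)·p₀^i·(1−p₀)^(n−i)
p-value (one-sided, H₁ less) = 0.51415
At α=0.05: p ≥ α → fail to reject H₀

reject H₀: no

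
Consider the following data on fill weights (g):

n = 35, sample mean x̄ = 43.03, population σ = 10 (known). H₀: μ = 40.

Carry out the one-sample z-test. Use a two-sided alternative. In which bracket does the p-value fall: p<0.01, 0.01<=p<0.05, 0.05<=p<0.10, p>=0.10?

p-value bracket: 0.05<=p<0.10

SE = σ/√n = 10/√35 = 1.6903
z = (x̄−μ₀)/SE = (43.03−40)/1.6903 = 1.7926
p-value (two-sided) = 0.07304
→ bracket: 0.05<=p<0.10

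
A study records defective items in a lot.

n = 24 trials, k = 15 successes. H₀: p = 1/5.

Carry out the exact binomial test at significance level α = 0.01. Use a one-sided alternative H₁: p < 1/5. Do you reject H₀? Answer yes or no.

reject H₀: no

Exact binomial: n=24, k=15, p₀=1/5=0.2000
P(X≤15) from Σ C(n,i)·p₀^i·(1−p₀)^(n−i)
p-value (one-sided, H₁ less) = 1.00000
At α=0.01: p ≥ α → fail to reject H₀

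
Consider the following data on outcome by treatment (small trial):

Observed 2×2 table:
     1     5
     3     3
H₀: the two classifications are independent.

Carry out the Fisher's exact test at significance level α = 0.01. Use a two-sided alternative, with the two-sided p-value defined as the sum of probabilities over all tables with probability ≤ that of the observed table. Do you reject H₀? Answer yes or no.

reject H₀: no

Margins: r₁=6, r₂=6, c₁=4, c₂=8, n=12
p_obs = C(6,1)·C(6,3)/C(12,4); sum pmf over tables with pmf ≤ p_obs
p-value (two-sided) = 0.54545
At α=0.01: p ≥ α → fail to reject H₀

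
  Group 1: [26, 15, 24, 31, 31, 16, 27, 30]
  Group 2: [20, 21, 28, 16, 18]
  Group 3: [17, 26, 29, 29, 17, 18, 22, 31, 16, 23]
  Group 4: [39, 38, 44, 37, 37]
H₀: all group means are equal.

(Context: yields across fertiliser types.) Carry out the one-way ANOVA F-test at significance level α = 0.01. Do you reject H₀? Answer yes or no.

Group means [25.00, 20.60, 22.80, 39.00], grand mean 25.929
SSB = Σnᵢ(x̄ᵢ−x̄)² = 1101.057; SSW = ΣΣ(x−x̄ᵢ)² = 692.800
MSB = 1101.057/3 = 367.0190; MSW = 692.800/24 = 28.8667
F = MSB/MSW = 12.7143
df = (3, 24)
p-value (upper-tail) = 0.00004
At α=0.01: p < α → reject H₀

reject H₀: yes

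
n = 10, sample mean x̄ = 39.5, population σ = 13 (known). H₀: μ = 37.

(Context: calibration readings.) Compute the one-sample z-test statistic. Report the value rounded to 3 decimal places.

SE = σ/√n = 13/√10 = 4.1110
z = (x̄−μ₀)/SE = (39.5−37)/4.1110 = 0.6081

test statistic = 0.608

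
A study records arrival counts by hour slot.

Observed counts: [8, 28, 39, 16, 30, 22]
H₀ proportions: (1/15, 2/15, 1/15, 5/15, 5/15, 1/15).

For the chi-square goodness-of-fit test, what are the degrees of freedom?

degrees of freedom = 5

df = k − 1 = 6 − 1 = 5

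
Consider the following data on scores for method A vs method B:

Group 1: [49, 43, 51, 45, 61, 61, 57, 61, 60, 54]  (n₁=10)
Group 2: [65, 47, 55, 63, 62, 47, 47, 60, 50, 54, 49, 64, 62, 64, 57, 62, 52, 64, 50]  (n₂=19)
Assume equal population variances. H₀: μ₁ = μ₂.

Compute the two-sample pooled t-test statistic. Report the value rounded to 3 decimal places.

test statistic = -0.874

x̄₁=54.200, s₁=6.893, n₁=10
x̄₂=56.526, s₂=6.777, n₂=19
s_p² = [9·6.893² + 18·6.777²]/27 = 46.4569
SE = √(s_p²·(1/10+1/19)) = 2.6629
t = (54.200−56.526)/2.6629 = -0.8736
df = 27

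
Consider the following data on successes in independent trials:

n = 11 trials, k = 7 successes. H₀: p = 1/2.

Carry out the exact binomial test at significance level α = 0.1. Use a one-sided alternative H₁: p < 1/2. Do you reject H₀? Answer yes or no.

Exact binomial: n=11, k=7, p₀=1/2=0.5000
P(X≤7) from Σ C(n,i)·p₀^i·(1−p₀)^(n−i)
p-value (one-sided, H₁ less) = 0.88672
At α=0.1: p ≥ α → fail to reject H₀

reject H₀: no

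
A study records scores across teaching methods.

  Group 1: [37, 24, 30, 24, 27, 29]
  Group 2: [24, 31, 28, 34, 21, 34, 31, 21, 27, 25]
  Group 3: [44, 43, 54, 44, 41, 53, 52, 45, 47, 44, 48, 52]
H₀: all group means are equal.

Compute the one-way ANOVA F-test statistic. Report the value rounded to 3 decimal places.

Group means [28.50, 27.60, 47.25], grand mean 36.214
SSB = Σnᵢ(x̄ᵢ−x̄)² = 2560.564; SSW = ΣΣ(x−x̄ᵢ)² = 548.150
MSB = 2560.564/2 = 1280.2821; MSW = 548.150/25 = 21.9260
F = MSB/MSW = 58.3910
df = (2, 25)

test statistic = 58.391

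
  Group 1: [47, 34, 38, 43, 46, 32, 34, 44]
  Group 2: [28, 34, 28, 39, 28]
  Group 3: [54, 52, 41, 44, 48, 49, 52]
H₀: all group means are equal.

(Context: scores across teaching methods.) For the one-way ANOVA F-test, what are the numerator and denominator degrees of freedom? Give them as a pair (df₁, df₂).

k = 3 groups, N = 20 total
df = (k−1, N−k) = (3−1, 20−3) = (2, 17)

degrees of freedom = [2, 17]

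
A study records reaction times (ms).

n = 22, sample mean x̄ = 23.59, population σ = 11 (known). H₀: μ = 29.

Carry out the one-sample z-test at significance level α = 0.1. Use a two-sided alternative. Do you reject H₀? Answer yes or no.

reject H₀: yes

SE = σ/√n = 11/√22 = 2.3452
z = (x̄−μ₀)/SE = (23.59−29)/2.3452 = -2.3068
p-value (two-sided) = 0.02106
At α=0.1: p < α → reject H₀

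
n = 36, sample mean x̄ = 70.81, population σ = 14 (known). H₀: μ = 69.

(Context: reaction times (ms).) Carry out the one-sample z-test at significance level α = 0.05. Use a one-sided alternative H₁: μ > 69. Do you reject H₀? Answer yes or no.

SE = σ/√n = 14/√36 = 2.3333
z = (x̄−μ₀)/SE = (70.81−69)/2.3333 = 0.7757
p-value (one-sided, H₁ greater) = 0.21896
At α=0.05: p ≥ α → fail to reject H₀

reject H₀: no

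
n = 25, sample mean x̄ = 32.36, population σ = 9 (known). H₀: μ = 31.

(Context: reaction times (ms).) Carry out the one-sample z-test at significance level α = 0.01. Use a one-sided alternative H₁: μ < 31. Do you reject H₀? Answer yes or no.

reject H₀: no

SE = σ/√n = 9/√25 = 1.8000
z = (x̄−μ₀)/SE = (32.36−31)/1.8000 = 0.7556
p-value (one-sided, H₁ less) = 0.77504
At α=0.01: p ≥ α → fail to reject H₀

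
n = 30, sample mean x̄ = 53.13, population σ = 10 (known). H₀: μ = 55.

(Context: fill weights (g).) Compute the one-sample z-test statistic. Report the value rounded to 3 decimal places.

test statistic = -1.024

SE = σ/√n = 10/√30 = 1.8257
z = (x̄−μ₀)/SE = (53.13−55)/1.8257 = -1.0242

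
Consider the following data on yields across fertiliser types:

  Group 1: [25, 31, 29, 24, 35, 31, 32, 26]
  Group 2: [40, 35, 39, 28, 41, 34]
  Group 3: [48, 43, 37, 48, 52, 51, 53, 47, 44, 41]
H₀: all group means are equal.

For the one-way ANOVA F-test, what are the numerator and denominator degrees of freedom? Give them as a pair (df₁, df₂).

k = 3 groups, N = 24 total
df = (k−1, N−k) = (3−1, 24−3) = (2, 21)

degrees of freedom = [2, 21]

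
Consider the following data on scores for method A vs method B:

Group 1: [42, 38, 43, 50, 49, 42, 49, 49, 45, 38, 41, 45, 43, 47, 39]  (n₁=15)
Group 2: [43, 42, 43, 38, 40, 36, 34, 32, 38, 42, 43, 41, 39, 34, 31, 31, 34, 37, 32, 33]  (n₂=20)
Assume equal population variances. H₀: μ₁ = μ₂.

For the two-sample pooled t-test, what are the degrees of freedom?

degrees of freedom = 33

df = n₁ + n₂ − 2 = 15 + 20 − 2 = 33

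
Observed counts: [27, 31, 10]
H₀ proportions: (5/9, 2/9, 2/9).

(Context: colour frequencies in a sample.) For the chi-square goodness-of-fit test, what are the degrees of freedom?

df = k − 1 = 3 − 1 = 2

degrees of freedom = 2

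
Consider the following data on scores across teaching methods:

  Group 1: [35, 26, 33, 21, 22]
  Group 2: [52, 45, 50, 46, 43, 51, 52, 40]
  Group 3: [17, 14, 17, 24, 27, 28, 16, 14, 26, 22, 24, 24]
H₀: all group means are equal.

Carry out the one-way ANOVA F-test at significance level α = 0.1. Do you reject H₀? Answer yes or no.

Group means [27.40, 47.38, 21.08], grand mean 30.760
SSB = Σnᵢ(x̄ᵢ−x̄)² = 3388.568; SSW = ΣΣ(x−x̄ᵢ)² = 597.992
MSB = 3388.568/2 = 1694.2842; MSW = 597.992/22 = 27.1814
F = MSB/MSW = 62.3324
df = (2, 22)
p-value (upper-tail) = 0.00000
At α=0.1: p < α → reject H₀

reject H₀: yes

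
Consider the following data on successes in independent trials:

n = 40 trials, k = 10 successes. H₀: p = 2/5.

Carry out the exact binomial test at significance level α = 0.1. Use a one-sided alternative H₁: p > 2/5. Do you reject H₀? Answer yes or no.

reject H₀: no

Exact binomial: n=40, k=10, p₀=2/5=0.4000
P(X≥10) from Σ C(n,i)·p₀^i·(1−p₀)^(n−i)
p-value (one-sided, H₁ greater) = 0.98443
At α=0.1: p ≥ α → fail to reject H₀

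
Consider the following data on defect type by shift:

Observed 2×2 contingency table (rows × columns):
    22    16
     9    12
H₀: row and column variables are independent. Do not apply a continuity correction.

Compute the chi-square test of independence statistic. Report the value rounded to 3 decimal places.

test statistic = 1.227

Row totals [38, 21], col totals [31, 28], n=59
χ² = (22−19.97)²/19.97 + (16−18.03)²/18.03 + (9−11.03)²/11.03 + (12−9.97)²/9.97 = 1.2266
df = 1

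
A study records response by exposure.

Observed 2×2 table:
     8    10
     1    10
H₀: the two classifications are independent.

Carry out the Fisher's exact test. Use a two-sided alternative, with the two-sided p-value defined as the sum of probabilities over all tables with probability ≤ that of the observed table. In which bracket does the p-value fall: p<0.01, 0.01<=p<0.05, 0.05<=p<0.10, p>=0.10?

p-value bracket: 0.05<=p<0.10

Margins: r₁=18, r₂=11, c₁=9, c₂=20, n=29
p_obs = C(18,8)·C(11,1)/C(29,9); sum pmf over tables with pmf ≤ p_obs
p-value (two-sided) = 0.09590
→ bracket: 0.05<=p<0.10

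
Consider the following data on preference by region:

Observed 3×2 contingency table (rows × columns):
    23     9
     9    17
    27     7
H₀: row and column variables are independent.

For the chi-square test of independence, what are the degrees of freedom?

degrees of freedom = 2

df = (r−1)(c−1) = (3−1)·(2−1) = 2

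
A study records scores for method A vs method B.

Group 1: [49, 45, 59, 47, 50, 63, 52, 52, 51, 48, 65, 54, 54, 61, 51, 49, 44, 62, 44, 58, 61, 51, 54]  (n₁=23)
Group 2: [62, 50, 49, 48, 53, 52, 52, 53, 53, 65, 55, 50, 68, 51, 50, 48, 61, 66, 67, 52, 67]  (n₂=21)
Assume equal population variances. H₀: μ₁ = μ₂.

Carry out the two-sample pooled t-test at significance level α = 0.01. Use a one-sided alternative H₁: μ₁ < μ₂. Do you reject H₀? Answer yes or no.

reject H₀: no

x̄₁=53.217, s₁=6.245, n₁=23
x̄₂=55.810, s₂=7.118, n₂=21
s_p² = [22·6.245² + 20·7.118²]/42 = 44.5512
SE = √(s_p²·(1/23+1/21)) = 2.0146
t = (53.217−55.810)/2.0146 = -1.2867
df = 42
p-value (one-sided, H₁ less) = 0.10262
At α=0.01: p ≥ α → fail to reject H₀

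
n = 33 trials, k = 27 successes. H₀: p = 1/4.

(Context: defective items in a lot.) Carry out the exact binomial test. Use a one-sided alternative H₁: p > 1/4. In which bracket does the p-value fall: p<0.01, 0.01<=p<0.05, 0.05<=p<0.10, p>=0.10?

Exact binomial: n=33, k=27, p₀=1/4=0.2500
P(X≥27) from Σ C(n,i)·p₀^i·(1−p₀)^(n−i)
p-value (one-sided, H₁ greater) = 0.00000
→ bracket: p<0.01

p-value bracket: p<0.01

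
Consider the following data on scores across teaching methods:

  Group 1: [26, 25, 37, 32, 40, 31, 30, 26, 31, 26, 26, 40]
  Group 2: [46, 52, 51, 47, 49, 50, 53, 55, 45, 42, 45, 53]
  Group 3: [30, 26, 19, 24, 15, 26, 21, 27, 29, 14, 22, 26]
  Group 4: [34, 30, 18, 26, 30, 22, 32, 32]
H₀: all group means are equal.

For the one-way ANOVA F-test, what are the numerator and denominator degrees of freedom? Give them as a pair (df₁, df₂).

k = 4 groups, N = 44 total
df = (k−1, N−k) = (4−1, 44−4) = (3, 40)

degrees of freedom = [3, 40]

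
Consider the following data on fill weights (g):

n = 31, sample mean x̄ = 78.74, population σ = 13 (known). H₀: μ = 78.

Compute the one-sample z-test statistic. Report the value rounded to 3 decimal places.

test statistic = 0.317

SE = σ/√n = 13/√31 = 2.3349
z = (x̄−μ₀)/SE = (78.74−78)/2.3349 = 0.3169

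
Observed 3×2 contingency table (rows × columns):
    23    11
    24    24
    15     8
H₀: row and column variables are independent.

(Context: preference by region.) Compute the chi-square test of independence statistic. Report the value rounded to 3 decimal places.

test statistic = 3.027

Row totals [34, 48, 23], col totals [62, 43], n=105
χ² = (23−20.08)²/20.08 + (11−13.92)²/13.92 + (24−28.34)²/28.34 + (24−19.66)²/19.66 + (15−13.58)²/13.58 + (8−9.42)²/9.42 = 3.0267
df = 2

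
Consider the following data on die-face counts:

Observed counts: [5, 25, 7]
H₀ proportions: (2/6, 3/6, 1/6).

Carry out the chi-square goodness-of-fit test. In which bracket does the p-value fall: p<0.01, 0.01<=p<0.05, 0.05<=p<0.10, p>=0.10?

n = 37; E_i = n·p_i = [12.33, 18.50, 6.17]
χ² = (5−12.33)²/12.33 + (25−18.50)²/18.50 + (7−6.17)²/6.17 = 6.7568
df = 2
p-value (upper-tail) = 0.03410
→ bracket: 0.01<=p<0.05

p-value bracket: 0.01<=p<0.05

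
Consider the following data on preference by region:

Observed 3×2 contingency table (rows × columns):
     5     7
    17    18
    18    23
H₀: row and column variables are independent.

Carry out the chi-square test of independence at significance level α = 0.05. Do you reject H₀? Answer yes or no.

reject H₀: no

Row totals [12, 35, 41], col totals [40, 48], n=88
χ² = (5−5.45)²/5.45 + (7−6.55)²/6.55 + (17−15.91)²/15.91 + (18−19.09)²/19.09 + (18−18.64)²/18.64 + (23−22.36)²/22.36 = 0.2464
df = 2
p-value (upper-tail) = 0.88408
At α=0.05: p ≥ α → fail to reject H₀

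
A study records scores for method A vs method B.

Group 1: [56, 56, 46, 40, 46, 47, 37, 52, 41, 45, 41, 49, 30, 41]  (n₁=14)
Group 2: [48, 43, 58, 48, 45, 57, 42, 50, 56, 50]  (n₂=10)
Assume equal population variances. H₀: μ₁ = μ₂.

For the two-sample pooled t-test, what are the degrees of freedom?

degrees of freedom = 22

df = n₁ + n₂ − 2 = 14 + 10 − 2 = 22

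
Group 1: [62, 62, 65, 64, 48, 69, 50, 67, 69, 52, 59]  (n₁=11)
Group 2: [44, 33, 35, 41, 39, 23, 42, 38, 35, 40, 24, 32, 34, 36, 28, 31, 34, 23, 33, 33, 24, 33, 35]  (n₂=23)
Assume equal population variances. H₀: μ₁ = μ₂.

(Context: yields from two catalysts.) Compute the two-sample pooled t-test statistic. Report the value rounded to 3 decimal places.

test statistic = 11.405

x̄₁=60.636, s₁=7.514, n₁=11
x̄₂=33.478, s₂=5.976, n₂=23
s_p² = [10·7.514² + 22·5.976²]/32 = 42.1964
SE = √(s_p²·(1/11+1/23)) = 2.3813
t = (60.636−33.478)/2.3813 = 11.4047
df = 32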